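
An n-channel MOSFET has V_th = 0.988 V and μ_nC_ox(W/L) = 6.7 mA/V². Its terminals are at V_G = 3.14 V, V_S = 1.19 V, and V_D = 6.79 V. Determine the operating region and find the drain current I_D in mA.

V_GS = V_G − V_S = 3.14 − 1.19 = 1.95 V; V_DS = V_D − V_S = 6.79 − 1.19 = 5.6 V.
V_ov = V_GS − V_th = 1.95 − 0.988 = 0.962 V.
Since V_DS = 5.6 V ≥ V_ov = 0.962 V, the device is in saturation.
I_D = ½ k_n V_ov² = 0.5 × 6.7 × 0.962² = 3.1 mA.

Saturation; I_D = 3.10 mA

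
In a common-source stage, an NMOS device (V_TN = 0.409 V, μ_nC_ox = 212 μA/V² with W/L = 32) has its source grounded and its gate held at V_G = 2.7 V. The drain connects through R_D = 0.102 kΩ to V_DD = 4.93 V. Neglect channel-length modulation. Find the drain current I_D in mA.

V_GS = V_G = 2.7 V, so V_ov = 2.7 − 0.409 = 2.29 V.
k_n = μ_nC_ox · (W/L) = 6.784 mA/V².
Assume saturation: I_D = ½ k_n V_ov² = 0.5 × 6.784 × 2.29² = 17.8 mA, giving V_DS = V_DD − I_D R_D = 4.93 − 17.8 × 0.102 = 3.11 V.
V_DS = 3.11 V ≥ V_ov = 2.29 V, confirming saturation.

I_D = 17.8 mA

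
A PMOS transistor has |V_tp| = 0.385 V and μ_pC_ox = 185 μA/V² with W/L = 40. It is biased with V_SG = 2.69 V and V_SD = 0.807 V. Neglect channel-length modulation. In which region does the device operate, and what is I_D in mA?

Triode; I_D = 11.4 mA

k_p = μ_pC_ox · (W/L) = 7.4 mA/V².
V_ov = V_SG − |V_tp| = 2.69 − 0.385 = 2.3 V.
Since V_SD = 0.807 V < V_ov = 2.3 V, the device is in the triode region.
I_D = k_p [V_ov · V_SD − ½ V_SD²] = 7.4 × [2.3 × 0.807 − 0.5 × 0.807²] = 11.4 mA.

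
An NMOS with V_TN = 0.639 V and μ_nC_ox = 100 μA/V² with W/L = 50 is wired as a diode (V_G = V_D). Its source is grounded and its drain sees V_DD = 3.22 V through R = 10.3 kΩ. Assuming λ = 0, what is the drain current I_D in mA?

I_D = 0.222 mA

With gate tied to drain, V_GS = V_DS ≥ V_GS − V_TN, so the device is in saturation.
k_n = μ_nC_ox · (W/L) = 5 mA/V².
KCL at the drain: ½ k_n (V_GS − V_TN)² = (V_DD − V_GS)/R.
Let x = V_GS − 0.639. Then 25.8 x² + x − 2.581 = 0, giving x = 0.298 V (positive root), so V_GS = 0.937 V.
I_D = (V_DD − V_GS)/R = (3.22 − 0.937) / 10.3 = 0.222 mA.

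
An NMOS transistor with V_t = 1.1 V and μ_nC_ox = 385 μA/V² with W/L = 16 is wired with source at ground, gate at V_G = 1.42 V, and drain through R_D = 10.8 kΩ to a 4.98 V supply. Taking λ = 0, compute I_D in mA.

I_D = 0.315 mA

V_GS = V_G = 1.42 V, so V_ov = 1.42 − 1.1 = 0.32 V.
k_n = μ_nC_ox · (W/L) = 6.16 mA/V².
Assume saturation: I_D = ½ k_n V_ov² = 0.5 × 6.16 × 0.32² = 0.315 mA, giving V_DS = V_DD − I_D R_D = 4.98 − 0.315 × 10.8 = 1.57 V.
V_DS = 1.57 V ≥ V_ov = 0.32 V, confirming saturation.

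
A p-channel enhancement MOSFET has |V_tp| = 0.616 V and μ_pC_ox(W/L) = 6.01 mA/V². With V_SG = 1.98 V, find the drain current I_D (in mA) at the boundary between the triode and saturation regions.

I_D = 5.59 mA

At the boundary V_SD = V_ov = V_SG − |V_tp| = 1.98 − 0.616 = 1.36 V.
I_D = ½ k_p V_ov² = 0.5 × 6.01 × 1.36² = 5.59 mA.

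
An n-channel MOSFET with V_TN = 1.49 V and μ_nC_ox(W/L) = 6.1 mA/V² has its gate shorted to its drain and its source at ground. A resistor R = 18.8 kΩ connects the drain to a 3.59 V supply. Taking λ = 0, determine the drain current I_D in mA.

I_D = 0.102 mA

With gate tied to drain, V_GS = V_DS ≥ V_GS − V_TN, so the device is in saturation.
KCL at the drain: ½ k_n (V_GS − V_TN)² = (V_DD − V_GS)/R.
Let x = V_GS − 1.49. Then 57.3 x² + x − 2.1 = 0, giving x = 0.183 V (positive root), so V_GS = 1.67 V.
I_D = (V_DD − V_GS)/R = (3.59 − 1.67) / 18.8 = 0.102 mA.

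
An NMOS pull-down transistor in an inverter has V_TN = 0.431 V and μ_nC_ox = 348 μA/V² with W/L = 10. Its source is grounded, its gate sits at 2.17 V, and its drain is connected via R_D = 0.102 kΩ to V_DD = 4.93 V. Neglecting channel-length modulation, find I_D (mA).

V_GS = V_G = 2.17 V, so V_ov = 2.17 − 0.431 = 1.74 V.
k_n = μ_nC_ox · (W/L) = 3.48 mA/V².
Assume saturation: I_D = ½ k_n V_ov² = 0.5 × 3.48 × 1.74² = 5.26 mA, giving V_DS = V_DD − I_D R_D = 4.93 − 5.26 × 0.102 = 4.39 V.
V_DS = 4.39 V ≥ V_ov = 1.74 V, confirming saturation.

I_D = 5.26 mA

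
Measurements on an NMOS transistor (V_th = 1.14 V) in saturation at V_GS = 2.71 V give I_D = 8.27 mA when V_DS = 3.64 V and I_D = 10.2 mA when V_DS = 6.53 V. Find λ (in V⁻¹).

With V_GS fixed, I_D ∝ (1 + λ V_DS) in saturation, so I_D2/I_D1 = (1 + λ V_DS2)/(1 + λ V_DS1).
10.2/8.27 = 1.233 = (1 + 6.53 λ)/(1 + 3.64 λ).
Solving: λ (I_D1 V_DS2 − I_D2 V_DS1) = I_D2 − I_D1, so λ = (10.2 − 8.27) / (8.27 × 6.53 − 10.2 × 3.64) = 1.93 / 16.9 = 0.114 V⁻¹.

λ = 0.114 V⁻¹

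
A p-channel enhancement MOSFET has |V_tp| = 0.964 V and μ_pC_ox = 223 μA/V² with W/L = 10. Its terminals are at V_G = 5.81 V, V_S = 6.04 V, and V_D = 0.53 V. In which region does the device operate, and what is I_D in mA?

V_SG = V_S − V_G = 6.04 − 5.81 = 0.23 V; V_SD = V_S − V_D = 6.04 − 0.53 = 5.51 V.
V_SG = 0.23 V < |V_tp| = 0.964 V, so the transistor is in cutoff.

Cutoff; I_D = 0 mA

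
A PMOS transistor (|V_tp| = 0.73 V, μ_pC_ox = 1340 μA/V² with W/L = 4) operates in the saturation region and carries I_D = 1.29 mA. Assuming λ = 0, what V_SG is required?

k_p = μ_pC_ox · (W/L) = 5.36 mA/V².
In saturation I_D = ½ k_p (V_SG − |V_tp|)², so V_SG − |V_tp| = √(2 I_D / k_p) = √(2 × 1.29 / 5.36) = 0.694 V.
V_SG = 0.73 + 0.694 = 1.42 V.

V_SG = 1.42 V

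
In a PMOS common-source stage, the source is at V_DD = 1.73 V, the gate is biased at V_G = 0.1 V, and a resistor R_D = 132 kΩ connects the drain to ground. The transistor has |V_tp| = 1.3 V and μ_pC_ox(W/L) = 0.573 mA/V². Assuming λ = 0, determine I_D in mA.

I_D = 0.0125 mA

V_SG = V_DD − V_G = 1.73 − 0.1 = 1.63 V, so V_ov = 1.63 − 1.3 = 0.33 V.
Assume saturation: I_D = ½ k_p V_ov² = 0.5 × 0.573 × 0.33² = 0.0312 mA, giving V_SD = V_DD − I_D R_D = 1.73 − 0.0312 × 132 = -2.39 V.
But -2.39 V < V_ov = 0.33 V, so the device is actually in triode.
In triode I_D = k_p[V_ov V_SD − ½ V_SD²] and I_D = (V_DD − V_SD)/R_D. Equating: 37.8 V_SD² − 25.96 V_SD + 1.73 = 0, giving V_SD = 0.0748 V (the root below V_ov).
I_D = (1.73 − 0.0748) / 132 = 0.0125 mA.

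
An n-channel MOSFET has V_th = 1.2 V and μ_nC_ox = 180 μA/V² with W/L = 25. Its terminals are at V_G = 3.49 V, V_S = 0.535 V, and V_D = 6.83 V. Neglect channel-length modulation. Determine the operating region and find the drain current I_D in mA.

Saturation; I_D = 6.93 mA

V_GS = V_G − V_S = 3.49 − 0.535 = 2.96 V; V_DS = V_D − V_S = 6.83 − 0.535 = 6.29 V.
k_n = μ_nC_ox · (W/L) = 4.5 mA/V².
V_ov = V_GS − V_th = 2.96 − 1.2 = 1.76 V.
Since V_DS = 6.29 V ≥ V_ov = 1.76 V, the device is in saturation.
I_D = ½ k_n V_ov² = 0.5 × 4.5 × 1.76² = 6.93 mA.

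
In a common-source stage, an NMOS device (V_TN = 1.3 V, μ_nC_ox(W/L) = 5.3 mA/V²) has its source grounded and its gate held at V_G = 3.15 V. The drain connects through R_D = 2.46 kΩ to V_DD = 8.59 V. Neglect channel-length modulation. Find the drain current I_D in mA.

I_D = 3.34 mA

V_GS = V_G = 3.15 V, so V_ov = 3.15 − 1.3 = 1.85 V.
Assume saturation: I_D = ½ k_n V_ov² = 0.5 × 5.3 × 1.85² = 9.07 mA, giving V_DS = V_DD − I_D R_D = 8.59 − 9.07 × 2.46 = -13.7 V.
But -13.7 V < V_ov = 1.85 V, so the device is actually in triode.
In triode I_D = k_n[V_ov V_DS − ½ V_DS²] and I_D = (V_DD − V_DS)/R_D. Equating: 6.52 V_DS² − 25.12 V_DS + 8.59 = 0, giving V_DS = 0.379 V (the root below V_ov).
I_D = (8.59 − 0.379) / 2.46 = 3.34 mA.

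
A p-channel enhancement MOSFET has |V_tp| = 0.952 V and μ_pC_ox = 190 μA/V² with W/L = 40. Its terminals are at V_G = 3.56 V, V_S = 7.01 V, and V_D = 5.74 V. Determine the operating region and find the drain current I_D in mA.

Triode; I_D = 18.0 mA

V_SG = V_S − V_G = 7.01 − 3.56 = 3.45 V; V_SD = V_S − V_D = 7.01 − 5.74 = 1.27 V.
k_p = μ_pC_ox · (W/L) = 7.6 mA/V².
V_ov = V_SG − |V_tp| = 3.45 − 0.952 = 2.5 V.
Since V_SD = 1.27 V < V_ov = 2.5 V, the device is in the triode region.
I_D = k_p [V_ov · V_SD − ½ V_SD²] = 7.6 × [2.5 × 1.27 − 0.5 × 1.27²] = 18 mA.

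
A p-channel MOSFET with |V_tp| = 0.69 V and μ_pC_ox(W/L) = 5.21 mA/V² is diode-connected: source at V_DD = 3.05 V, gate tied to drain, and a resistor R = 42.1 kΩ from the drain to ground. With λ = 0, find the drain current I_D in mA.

With gate tied to drain, V_SG = V_SD ≥ V_SG − |V_tp|, so the device is in saturation.
KCL at the drain: ½ k_p (V_SG − |V_tp|)² = (V_DD − V_SG)/R.
Let x = V_SG − 0.69. Then 110 x² + x − 2.36 = 0, giving x = 0.142 V (positive root), so V_SG = 0.832 V.
I_D = (V_DD − V_SG)/R = (3.05 − 0.832) / 42.1 = 0.0527 mA.

I_D = 0.0527 mA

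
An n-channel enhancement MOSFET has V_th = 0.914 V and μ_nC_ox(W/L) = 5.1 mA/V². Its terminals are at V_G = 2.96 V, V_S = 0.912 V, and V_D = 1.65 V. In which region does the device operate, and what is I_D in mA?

Triode; I_D = 2.88 mA

V_GS = V_G − V_S = 2.96 − 0.912 = 2.05 V; V_DS = V_D − V_S = 1.65 − 0.912 = 0.738 V.
V_ov = V_GS − V_th = 2.05 − 0.914 = 1.13 V.
Since V_DS = 0.738 V < V_ov = 1.13 V, the device is in the triode region.
I_D = k_n [V_ov · V_DS − ½ V_DS²] = 5.1 × [1.13 × 0.738 − 0.5 × 0.738²] = 2.88 mA.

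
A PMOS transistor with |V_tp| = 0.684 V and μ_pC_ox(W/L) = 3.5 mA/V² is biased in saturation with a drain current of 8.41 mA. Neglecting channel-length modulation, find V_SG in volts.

In saturation I_D = ½ k_p (V_SG − |V_tp|)², so V_SG − |V_tp| = √(2 I_D / k_p) = √(2 × 8.41 / 3.5) = 2.19 V.
V_SG = 0.684 + 2.19 = 2.88 V.

V_SG = 2.88 V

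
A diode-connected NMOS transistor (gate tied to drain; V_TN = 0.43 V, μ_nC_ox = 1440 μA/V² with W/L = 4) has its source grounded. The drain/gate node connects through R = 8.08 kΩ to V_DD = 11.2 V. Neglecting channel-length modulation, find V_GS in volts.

With gate tied to drain, V_GS = V_DS ≥ V_GS − V_TN, so the device is in saturation.
k_n = μ_nC_ox · (W/L) = 5.76 mA/V².
KCL at the drain: ½ k_n (V_GS − V_TN)² = (V_DD − V_GS)/R.
Let x = V_GS − 0.43. Then 23.3 x² + x − 10.77 = 0, giving x = 0.659 V (positive root), so V_GS = 1.09 V.
I_D = (V_DD − V_GS)/R = (11.2 − 1.09) / 8.08 = 1.25 mA.

V_GS = 1.09 V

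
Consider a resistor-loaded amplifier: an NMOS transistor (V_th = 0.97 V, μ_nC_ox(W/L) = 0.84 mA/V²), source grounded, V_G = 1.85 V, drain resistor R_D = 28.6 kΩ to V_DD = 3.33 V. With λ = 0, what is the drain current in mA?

V_GS = V_G = 1.85 V, so V_ov = 1.85 − 0.97 = 0.88 V.
Assume saturation: I_D = ½ k_n V_ov² = 0.5 × 0.84 × 0.88² = 0.325 mA, giving V_DS = V_DD − I_D R_D = 3.33 − 0.325 × 28.6 = -5.97 V.
But -5.97 V < V_ov = 0.88 V, so the device is actually in triode.
In triode I_D = k_n[V_ov V_DS − ½ V_DS²] and I_D = (V_DD − V_DS)/R_D. Equating: 12 V_DS² − 22.14 V_DS + 3.33 = 0, giving V_DS = 0.165 V (the root below V_ov).
I_D = (3.33 − 0.165) / 28.6 = 0.111 mA.

I_D = 0.111 mA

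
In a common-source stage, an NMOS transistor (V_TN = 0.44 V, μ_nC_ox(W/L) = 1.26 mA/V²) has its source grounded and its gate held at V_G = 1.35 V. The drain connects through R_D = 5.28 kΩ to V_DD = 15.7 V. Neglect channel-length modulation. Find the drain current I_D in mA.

V_GS = V_G = 1.35 V, so V_ov = 1.35 − 0.44 = 0.91 V.
Assume saturation: I_D = ½ k_n V_ov² = 0.5 × 1.26 × 0.91² = 0.522 mA, giving V_DS = V_DD − I_D R_D = 15.7 − 0.522 × 5.28 = 12.9 V.
V_DS = 12.9 V ≥ V_ov = 0.91 V, confirming saturation.

I_D = 0.522 mA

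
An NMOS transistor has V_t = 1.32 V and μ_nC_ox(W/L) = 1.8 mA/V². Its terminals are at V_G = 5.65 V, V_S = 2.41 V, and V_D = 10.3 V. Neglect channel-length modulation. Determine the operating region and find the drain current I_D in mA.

V_GS = V_G − V_S = 5.65 − 2.41 = 3.24 V; V_DS = V_D − V_S = 10.3 − 2.41 = 7.89 V.
V_ov = V_GS − V_t = 3.24 − 1.32 = 1.92 V.
Since V_DS = 7.89 V ≥ V_ov = 1.92 V, the device is in saturation.
I_D = ½ k_n V_ov² = 0.5 × 1.8 × 1.92² = 3.32 mA.

Saturation; I_D = 3.32 mA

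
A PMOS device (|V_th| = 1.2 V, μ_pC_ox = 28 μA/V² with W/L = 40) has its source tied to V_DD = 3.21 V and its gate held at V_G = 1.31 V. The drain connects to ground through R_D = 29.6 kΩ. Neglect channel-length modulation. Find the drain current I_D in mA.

V_SG = V_DD − V_G = 3.21 − 1.31 = 1.9 V, so V_ov = 1.9 − 1.2 = 0.7 V.
k_p = μ_pC_ox · (W/L) = 1.12 mA/V².
Assume saturation: I_D = ½ k_p V_ov² = 0.5 × 1.12 × 0.7² = 0.274 mA, giving V_SD = V_DD − I_D R_D = 3.21 − 0.274 × 29.6 = -4.91 V.
But -4.91 V < V_ov = 0.7 V, so the device is actually in triode.
In triode I_D = k_p[V_ov V_SD − ½ V_SD²] and I_D = (V_DD − V_SD)/R_D. Equating: 16.6 V_SD² − 24.21 V_SD + 3.21 = 0, giving V_SD = 0.148 V (the root below V_ov).
I_D = (3.21 − 0.148) / 29.6 = 0.103 mA.

I_D = 0.103 mA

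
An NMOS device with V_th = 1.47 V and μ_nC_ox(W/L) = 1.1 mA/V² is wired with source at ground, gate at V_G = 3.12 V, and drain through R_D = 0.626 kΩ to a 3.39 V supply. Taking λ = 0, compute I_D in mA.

I_D = 1.50 mA

V_GS = V_G = 3.12 V, so V_ov = 3.12 − 1.47 = 1.65 V.
Assume saturation: I_D = ½ k_n V_ov² = 0.5 × 1.1 × 1.65² = 1.5 mA, giving V_DS = V_DD − I_D R_D = 3.39 − 1.5 × 0.626 = 2.45 V.
V_DS = 2.45 V ≥ V_ov = 1.65 V, confirming saturation.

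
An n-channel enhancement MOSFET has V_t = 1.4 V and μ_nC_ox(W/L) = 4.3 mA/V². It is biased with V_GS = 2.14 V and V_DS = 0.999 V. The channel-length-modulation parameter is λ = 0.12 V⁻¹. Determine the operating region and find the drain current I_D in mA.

Saturation; I_D = 1.32 mA

V_ov = V_GS − V_t = 2.14 − 1.4 = 0.74 V.
Since V_DS = 0.999 V ≥ V_ov = 0.74 V, the device is in saturation.
I_D = ½ k_n V_ov² (1 + λ V_DS) = 0.5 × 4.3 × 0.74² × (1 + 0.12 × 0.999) = 1.32 mA.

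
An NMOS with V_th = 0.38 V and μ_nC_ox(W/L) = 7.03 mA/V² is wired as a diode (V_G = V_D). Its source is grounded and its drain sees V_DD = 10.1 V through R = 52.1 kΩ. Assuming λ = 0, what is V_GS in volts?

V_GS = 0.608 V

With gate tied to drain, V_GS = V_DS ≥ V_GS − V_th, so the device is in saturation.
KCL at the drain: ½ k_n (V_GS − V_th)² = (V_DD − V_GS)/R.
Let x = V_GS − 0.38. Then 183 x² + x − 9.72 = 0, giving x = 0.228 V (positive root), so V_GS = 0.608 V.
I_D = (V_DD − V_GS)/R = (10.1 − 0.608) / 52.1 = 0.182 mA.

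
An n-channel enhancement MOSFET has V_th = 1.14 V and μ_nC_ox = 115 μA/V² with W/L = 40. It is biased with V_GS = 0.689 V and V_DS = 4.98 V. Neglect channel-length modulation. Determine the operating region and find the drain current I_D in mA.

Cutoff; I_D = 0 mA

V_GS = 0.689 V < V_th = 1.14 V, so the transistor is in cutoff.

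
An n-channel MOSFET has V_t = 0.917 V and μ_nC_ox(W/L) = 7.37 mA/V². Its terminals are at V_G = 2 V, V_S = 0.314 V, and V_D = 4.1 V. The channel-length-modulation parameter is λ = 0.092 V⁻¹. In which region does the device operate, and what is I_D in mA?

Saturation; I_D = 2.94 mA

V_GS = V_G − V_S = 2 − 0.314 = 1.69 V; V_DS = V_D − V_S = 4.1 − 0.314 = 3.79 V.
V_ov = V_GS − V_t = 1.69 − 0.917 = 0.769 V.
Since V_DS = 3.79 V ≥ V_ov = 0.769 V, the device is in saturation.
I_D = ½ k_n V_ov² (1 + λ V_DS) = 0.5 × 7.37 × 0.769² × (1 + 0.092 × 3.79) = 2.94 mA.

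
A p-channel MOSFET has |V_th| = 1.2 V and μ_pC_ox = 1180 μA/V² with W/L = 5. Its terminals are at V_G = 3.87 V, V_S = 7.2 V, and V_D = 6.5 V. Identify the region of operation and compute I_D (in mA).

Triode; I_D = 7.35 mA

V_SG = V_S − V_G = 7.2 − 3.87 = 3.33 V; V_SD = V_S − V_D = 7.2 − 6.5 = 0.7 V.
k_p = μ_pC_ox · (W/L) = 5.9 mA/V².
V_ov = V_SG − |V_th| = 3.33 − 1.2 = 2.13 V.
Since V_SD = 0.7 V < V_ov = 2.13 V, the device is in the triode region.
I_D = k_p [V_ov · V_SD − ½ V_SD²] = 5.9 × [2.13 × 0.7 − 0.5 × 0.7²] = 7.35 mA.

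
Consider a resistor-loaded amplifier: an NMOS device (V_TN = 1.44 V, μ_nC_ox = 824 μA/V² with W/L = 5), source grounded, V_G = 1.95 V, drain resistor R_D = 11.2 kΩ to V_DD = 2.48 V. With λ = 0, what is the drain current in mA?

V_GS = V_G = 1.95 V, so V_ov = 1.95 − 1.44 = 0.51 V.
k_n = μ_nC_ox · (W/L) = 4.12 mA/V².
Assume saturation: I_D = ½ k_n V_ov² = 0.5 × 4.12 × 0.51² = 0.536 mA, giving V_DS = V_DD − I_D R_D = 2.48 − 0.536 × 11.2 = -3.52 V.
But -3.52 V < V_ov = 0.51 V, so the device is actually in triode.
In triode I_D = k_n[V_ov V_DS − ½ V_DS²] and I_D = (V_DD − V_DS)/R_D. Equating: 23.1 V_DS² − 24.53 V_DS + 2.48 = 0, giving V_DS = 0.113 V (the root below V_ov).
I_D = (2.48 − 0.113) / 11.2 = 0.211 mA.

I_D = 0.211 mA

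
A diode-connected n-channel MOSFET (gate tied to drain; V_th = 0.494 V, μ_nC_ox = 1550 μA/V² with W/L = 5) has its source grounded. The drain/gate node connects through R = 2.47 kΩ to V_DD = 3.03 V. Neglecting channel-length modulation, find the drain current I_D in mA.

I_D = 0.838 mA

With gate tied to drain, V_GS = V_DS ≥ V_GS − V_th, so the device is in saturation.
k_n = μ_nC_ox · (W/L) = 7.75 mA/V².
KCL at the drain: ½ k_n (V_GS − V_th)² = (V_DD − V_GS)/R.
Let x = V_GS − 0.494. Then 9.57 x² + x − 2.536 = 0, giving x = 0.465 V (positive root), so V_GS = 0.959 V.
I_D = (V_DD − V_GS)/R = (3.03 − 0.959) / 2.47 = 0.838 mA.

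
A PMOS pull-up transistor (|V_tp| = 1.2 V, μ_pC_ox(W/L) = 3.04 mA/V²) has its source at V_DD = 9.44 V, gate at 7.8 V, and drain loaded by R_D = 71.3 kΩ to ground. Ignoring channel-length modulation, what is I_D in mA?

I_D = 0.131 mA

V_SG = V_DD − V_G = 9.44 − 7.8 = 1.64 V, so V_ov = 1.64 − 1.2 = 0.44 V.
Assume saturation: I_D = ½ k_p V_ov² = 0.5 × 3.04 × 0.44² = 0.294 mA, giving V_SD = V_DD − I_D R_D = 9.44 − 0.294 × 71.3 = -11.5 V.
But -11.5 V < V_ov = 0.44 V, so the device is actually in triode.
In triode I_D = k_p[V_ov V_SD − ½ V_SD²] and I_D = (V_DD − V_SD)/R_D. Equating: 108 V_SD² − 96.37 V_SD + 9.44 = 0, giving V_SD = 0.112 V (the root below V_ov).
I_D = (9.44 − 0.112) / 71.3 = 0.131 mA.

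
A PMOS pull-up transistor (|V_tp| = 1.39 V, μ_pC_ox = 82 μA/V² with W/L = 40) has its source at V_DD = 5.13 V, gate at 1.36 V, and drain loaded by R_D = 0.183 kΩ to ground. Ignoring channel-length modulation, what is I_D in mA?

I_D = 9.29 mA

V_SG = V_DD − V_G = 5.13 − 1.36 = 3.77 V, so V_ov = 3.77 − 1.39 = 2.38 V.
k_p = μ_pC_ox · (W/L) = 3.28 mA/V².
Assume saturation: I_D = ½ k_p V_ov² = 0.5 × 3.28 × 2.38² = 9.29 mA, giving V_SD = V_DD − I_D R_D = 5.13 − 9.29 × 0.183 = 3.43 V.
V_SD = 3.43 V ≥ V_ov = 2.38 V, confirming saturation.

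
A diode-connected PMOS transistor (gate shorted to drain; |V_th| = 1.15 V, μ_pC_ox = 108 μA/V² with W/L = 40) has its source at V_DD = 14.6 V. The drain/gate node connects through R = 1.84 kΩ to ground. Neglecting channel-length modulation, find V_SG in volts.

V_SG = 2.87 V

With gate tied to drain, V_SG = V_SD ≥ V_SG − |V_th|, so the device is in saturation.
k_p = μ_pC_ox · (W/L) = 4.32 mA/V².
KCL at the drain: ½ k_p (V_SG − |V_th|)² = (V_DD − V_SG)/R.
Let x = V_SG − 1.15. Then 3.97 x² + x − 13.45 = 0, giving x = 1.72 V (positive root), so V_SG = 2.87 V.
I_D = (V_DD − V_SG)/R = (14.6 − 2.87) / 1.84 = 6.38 mA.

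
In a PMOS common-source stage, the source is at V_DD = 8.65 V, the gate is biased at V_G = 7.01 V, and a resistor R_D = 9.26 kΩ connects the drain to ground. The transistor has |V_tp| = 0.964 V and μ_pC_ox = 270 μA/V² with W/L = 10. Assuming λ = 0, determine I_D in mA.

I_D = 0.617 mA

V_SG = V_DD − V_G = 8.65 − 7.01 = 1.64 V, so V_ov = 1.64 − 0.964 = 0.676 V.
k_p = μ_pC_ox · (W/L) = 2.7 mA/V².
Assume saturation: I_D = ½ k_p V_ov² = 0.5 × 2.7 × 0.676² = 0.617 mA, giving V_SD = V_DD − I_D R_D = 8.65 − 0.617 × 9.26 = 2.94 V.
V_SD = 2.94 V ≥ V_ov = 0.676 V, confirming saturation.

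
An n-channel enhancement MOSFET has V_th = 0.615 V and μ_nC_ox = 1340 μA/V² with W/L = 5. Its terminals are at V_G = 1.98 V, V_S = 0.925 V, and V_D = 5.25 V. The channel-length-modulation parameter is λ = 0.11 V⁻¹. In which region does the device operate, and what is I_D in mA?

V_GS = V_G − V_S = 1.98 − 0.925 = 1.05 V; V_DS = V_D − V_S = 5.25 − 0.925 = 4.33 V.
k_n = μ_nC_ox · (W/L) = 6.7 mA/V².
V_ov = V_GS − V_th = 1.05 − 0.615 = 0.44 V.
Since V_DS = 4.33 V ≥ V_ov = 0.44 V, the device is in saturation.
I_D = ½ k_n V_ov² (1 + λ V_DS) = 0.5 × 6.7 × 0.44² × (1 + 0.11 × 4.33) = 0.957 mA.

Saturation; I_D = 0.957 mA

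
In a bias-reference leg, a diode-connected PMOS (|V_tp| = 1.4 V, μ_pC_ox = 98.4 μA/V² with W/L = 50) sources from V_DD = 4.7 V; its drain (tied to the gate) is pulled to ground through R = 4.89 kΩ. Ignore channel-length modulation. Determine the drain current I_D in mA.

I_D = 0.576 mA

With gate tied to drain, V_SG = V_SD ≥ V_SG − |V_tp|, so the device is in saturation.
k_p = μ_pC_ox · (W/L) = 4.92 mA/V².
KCL at the drain: ½ k_p (V_SG − |V_tp|)² = (V_DD − V_SG)/R.
Let x = V_SG − 1.4. Then 12 x² + x − 3.3 = 0, giving x = 0.484 V (positive root), so V_SG = 1.88 V.
I_D = (V_DD − V_SG)/R = (4.7 − 1.88) / 4.89 = 0.576 mA.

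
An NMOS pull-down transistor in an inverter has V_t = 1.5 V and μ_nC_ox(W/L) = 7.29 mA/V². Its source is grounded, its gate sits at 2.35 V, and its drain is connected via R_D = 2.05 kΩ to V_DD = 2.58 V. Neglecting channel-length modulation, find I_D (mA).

V_GS = V_G = 2.35 V, so V_ov = 2.35 − 1.5 = 0.85 V.
Assume saturation: I_D = ½ k_n V_ov² = 0.5 × 7.29 × 0.85² = 2.63 mA, giving V_DS = V_DD − I_D R_D = 2.58 − 2.63 × 2.05 = -2.82 V.
But -2.82 V < V_ov = 0.85 V, so the device is actually in triode.
In triode I_D = k_n[V_ov V_DS − ½ V_DS²] and I_D = (V_DD − V_DS)/R_D. Equating: 7.47 V_DS² − 13.7 V_DS + 2.58 = 0, giving V_DS = 0.213 V (the root below V_ov).
I_D = (2.58 − 0.213) / 2.05 = 1.15 mA.

I_D = 1.15 mA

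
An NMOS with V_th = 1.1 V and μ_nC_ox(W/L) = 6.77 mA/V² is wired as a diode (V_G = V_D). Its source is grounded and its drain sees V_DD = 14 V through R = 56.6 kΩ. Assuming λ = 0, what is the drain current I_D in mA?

With gate tied to drain, V_GS = V_DS ≥ V_GS − V_th, so the device is in saturation.
KCL at the drain: ½ k_n (V_GS − V_th)² = (V_DD − V_GS)/R.
Let x = V_GS − 1.1. Then 192 x² + x − 12.9 = 0, giving x = 0.257 V (positive root), so V_GS = 1.36 V.
I_D = (V_DD − V_GS)/R = (14 − 1.36) / 56.6 = 0.223 mA.

I_D = 0.223 mA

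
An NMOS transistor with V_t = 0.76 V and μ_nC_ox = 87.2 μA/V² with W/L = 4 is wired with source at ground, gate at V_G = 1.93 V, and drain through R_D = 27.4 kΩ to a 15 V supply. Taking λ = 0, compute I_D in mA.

V_GS = V_G = 1.93 V, so V_ov = 1.93 − 0.76 = 1.17 V.
k_n = μ_nC_ox · (W/L) = 0.3488 mA/V².
Assume saturation: I_D = ½ k_n V_ov² = 0.5 × 0.3488 × 1.17² = 0.239 mA, giving V_DS = V_DD − I_D R_D = 15 − 0.239 × 27.4 = 8.46 V.
V_DS = 8.46 V ≥ V_ov = 1.17 V, confirming saturation.

I_D = 0.239 mA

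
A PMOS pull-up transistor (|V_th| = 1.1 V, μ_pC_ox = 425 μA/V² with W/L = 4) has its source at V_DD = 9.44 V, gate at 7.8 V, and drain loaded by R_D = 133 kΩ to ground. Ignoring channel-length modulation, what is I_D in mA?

V_SG = V_DD − V_G = 9.44 − 7.8 = 1.64 V, so V_ov = 1.64 − 1.1 = 0.54 V.
k_p = μ_pC_ox · (W/L) = 1.7 mA/V².
Assume saturation: I_D = ½ k_p V_ov² = 0.5 × 1.7 × 0.54² = 0.248 mA, giving V_SD = V_DD − I_D R_D = 9.44 − 0.248 × 133 = -23.5 V.
But -23.5 V < V_ov = 0.54 V, so the device is actually in triode.
In triode I_D = k_p[V_ov V_SD − ½ V_SD²] and I_D = (V_DD − V_SD)/R_D. Equating: 113 V_SD² − 123.1 V_SD + 9.44 = 0, giving V_SD = 0.083 V (the root below V_ov).
I_D = (9.44 − 0.083) / 133 = 0.0704 mA.

I_D = 0.0704 mA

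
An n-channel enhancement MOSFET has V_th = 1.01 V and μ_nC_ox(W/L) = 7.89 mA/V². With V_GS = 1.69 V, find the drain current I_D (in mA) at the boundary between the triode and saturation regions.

At the boundary V_DS = V_ov = V_GS − V_th = 1.69 − 1.01 = 0.68 V.
I_D = ½ k_n V_ov² = 0.5 × 7.89 × 0.68² = 1.82 mA.

I_D = 1.82 mA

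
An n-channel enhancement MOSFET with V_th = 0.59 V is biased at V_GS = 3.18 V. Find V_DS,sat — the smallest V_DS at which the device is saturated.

V_DS,sat = 2.59 V

The boundary between triode and saturation is V_DS = V_GS − V_th = V_ov.
V_ov = 3.18 − 0.59 = 2.59 V.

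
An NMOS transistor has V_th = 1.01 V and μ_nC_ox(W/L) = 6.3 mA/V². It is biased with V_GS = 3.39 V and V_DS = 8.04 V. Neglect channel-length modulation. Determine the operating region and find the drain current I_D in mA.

V_ov = V_GS − V_th = 3.39 − 1.01 = 2.38 V.
Since V_DS = 8.04 V ≥ V_ov = 2.38 V, the device is in saturation.
I_D = ½ k_n V_ov² = 0.5 × 6.3 × 2.38² = 17.8 mA.

Saturation; I_D = 17.8 mA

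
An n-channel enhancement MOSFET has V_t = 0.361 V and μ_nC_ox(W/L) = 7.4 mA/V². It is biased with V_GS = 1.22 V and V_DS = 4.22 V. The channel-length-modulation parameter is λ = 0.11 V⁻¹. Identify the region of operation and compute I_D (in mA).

Saturation; I_D = 4.00 mA

V_ov = V_GS − V_t = 1.22 − 0.361 = 0.859 V.
Since V_DS = 4.22 V ≥ V_ov = 0.859 V, the device is in saturation.
I_D = ½ k_n V_ov² (1 + λ V_DS) = 0.5 × 7.4 × 0.859² × (1 + 0.11 × 4.22) = 4 mA.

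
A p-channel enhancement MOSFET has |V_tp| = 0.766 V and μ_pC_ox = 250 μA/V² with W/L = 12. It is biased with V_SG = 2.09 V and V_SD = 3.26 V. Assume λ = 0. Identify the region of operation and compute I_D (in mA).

Saturation; I_D = 2.63 mA

k_p = μ_pC_ox · (W/L) = 3 mA/V².
V_ov = V_SG − |V_tp| = 2.09 − 0.766 = 1.32 V.
Since V_SD = 3.26 V ≥ V_ov = 1.32 V, the device is in saturation.
I_D = ½ k_p V_ov² = 0.5 × 3 × 1.32² = 2.63 mA.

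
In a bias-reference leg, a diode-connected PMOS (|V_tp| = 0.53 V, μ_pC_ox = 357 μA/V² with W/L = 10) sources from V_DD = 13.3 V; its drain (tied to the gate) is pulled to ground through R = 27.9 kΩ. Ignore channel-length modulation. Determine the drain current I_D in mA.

With gate tied to drain, V_SG = V_SD ≥ V_SG − |V_tp|, so the device is in saturation.
k_p = μ_pC_ox · (W/L) = 3.57 mA/V².
KCL at the drain: ½ k_p (V_SG − |V_tp|)² = (V_DD − V_SG)/R.
Let x = V_SG − 0.53. Then 49.8 x² + x − 12.77 = 0, giving x = 0.496 V (positive root), so V_SG = 1.03 V.
I_D = (V_DD − V_SG)/R = (13.3 − 1.03) / 27.9 = 0.44 mA.

I_D = 0.440 mA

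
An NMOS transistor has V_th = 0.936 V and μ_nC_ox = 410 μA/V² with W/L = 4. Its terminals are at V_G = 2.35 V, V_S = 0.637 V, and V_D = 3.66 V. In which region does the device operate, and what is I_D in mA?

V_GS = V_G − V_S = 2.35 − 0.637 = 1.71 V; V_DS = V_D − V_S = 3.66 − 0.637 = 3.02 V.
k_n = μ_nC_ox · (W/L) = 1.64 mA/V².
V_ov = V_GS − V_th = 1.71 − 0.936 = 0.777 V.
Since V_DS = 3.02 V ≥ V_ov = 0.777 V, the device is in saturation.
I_D = ½ k_n V_ov² = 0.5 × 1.64 × 0.777² = 0.495 mA.

Saturation; I_D = 0.495 mA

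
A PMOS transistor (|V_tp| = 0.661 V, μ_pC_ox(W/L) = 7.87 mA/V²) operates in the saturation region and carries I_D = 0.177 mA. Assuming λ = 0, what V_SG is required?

V_SG = 0.873 V

In saturation I_D = ½ k_p (V_SG − |V_tp|)², so V_SG − |V_tp| = √(2 I_D / k_p) = √(2 × 0.177 / 7.87) = 0.212 V.
V_SG = 0.661 + 0.212 = 0.873 V.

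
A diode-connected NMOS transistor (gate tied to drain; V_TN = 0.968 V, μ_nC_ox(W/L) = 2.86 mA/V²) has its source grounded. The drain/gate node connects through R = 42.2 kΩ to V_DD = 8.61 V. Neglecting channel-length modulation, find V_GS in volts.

With gate tied to drain, V_GS = V_DS ≥ V_GS − V_TN, so the device is in saturation.
KCL at the drain: ½ k_n (V_GS − V_TN)² = (V_DD − V_GS)/R.
Let x = V_GS − 0.968. Then 60.3 x² + x − 7.642 = 0, giving x = 0.348 V (positive root), so V_GS = 1.32 V.
I_D = (V_DD − V_GS)/R = (8.61 − 1.32) / 42.2 = 0.173 mA.

V_GS = 1.32 V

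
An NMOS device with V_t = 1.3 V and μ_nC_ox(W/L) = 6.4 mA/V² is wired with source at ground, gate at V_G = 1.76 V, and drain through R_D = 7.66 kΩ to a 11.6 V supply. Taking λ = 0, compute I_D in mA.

I_D = 0.677 mA

V_GS = V_G = 1.76 V, so V_ov = 1.76 − 1.3 = 0.46 V.
Assume saturation: I_D = ½ k_n V_ov² = 0.5 × 6.4 × 0.46² = 0.677 mA, giving V_DS = V_DD − I_D R_D = 11.6 − 0.677 × 7.66 = 6.41 V.
V_DS = 6.41 V ≥ V_ov = 0.46 V, confirming saturation.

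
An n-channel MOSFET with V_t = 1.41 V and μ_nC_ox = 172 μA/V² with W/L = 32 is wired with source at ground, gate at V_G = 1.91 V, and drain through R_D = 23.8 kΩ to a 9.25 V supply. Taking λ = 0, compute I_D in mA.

V_GS = V_G = 1.91 V, so V_ov = 1.91 − 1.41 = 0.5 V.
k_n = μ_nC_ox · (W/L) = 5.504 mA/V².
Assume saturation: I_D = ½ k_n V_ov² = 0.5 × 5.504 × 0.5² = 0.688 mA, giving V_DS = V_DD − I_D R_D = 9.25 − 0.688 × 23.8 = -7.12 V.
But -7.12 V < V_ov = 0.5 V, so the device is actually in triode.
In triode I_D = k_n[V_ov V_DS − ½ V_DS²] and I_D = (V_DD − V_DS)/R_D. Equating: 65.5 V_DS² − 66.5 V_DS + 9.25 = 0, giving V_DS = 0.166 V (the root below V_ov).
I_D = (9.25 − 0.166) / 23.8 = 0.382 mA.

I_D = 0.382 mA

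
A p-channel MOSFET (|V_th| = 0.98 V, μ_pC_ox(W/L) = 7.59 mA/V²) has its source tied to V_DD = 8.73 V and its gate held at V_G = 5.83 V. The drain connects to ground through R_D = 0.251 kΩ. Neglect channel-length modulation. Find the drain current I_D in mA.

V_SG = V_DD − V_G = 8.73 − 5.83 = 2.9 V, so V_ov = 2.9 − 0.98 = 1.92 V.
Assume saturation: I_D = ½ k_p V_ov² = 0.5 × 7.59 × 1.92² = 14 mA, giving V_SD = V_DD − I_D R_D = 8.73 − 14 × 0.251 = 5.22 V.
V_SD = 5.22 V ≥ V_ov = 1.92 V, confirming saturation.

I_D = 14.0 mA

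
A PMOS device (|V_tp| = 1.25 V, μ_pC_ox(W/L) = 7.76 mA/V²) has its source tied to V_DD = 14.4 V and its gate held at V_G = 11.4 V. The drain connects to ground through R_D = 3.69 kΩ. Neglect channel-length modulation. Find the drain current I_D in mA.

V_SG = V_DD − V_G = 14.4 − 11.4 = 3 V, so V_ov = 3 − 1.25 = 1.75 V.
Assume saturation: I_D = ½ k_p V_ov² = 0.5 × 7.76 × 1.75² = 11.9 mA, giving V_SD = V_DD − I_D R_D = 14.4 − 11.9 × 3.69 = -29.4 V.
But -29.4 V < V_ov = 1.75 V, so the device is actually in triode.
In triode I_D = k_p[V_ov V_SD − ½ V_SD²] and I_D = (V_DD − V_SD)/R_D. Equating: 14.3 V_SD² − 51.11 V_SD + 14.4 = 0, giving V_SD = 0.308 V (the root below V_ov).
I_D = (14.4 − 0.308) / 3.69 = 3.82 mA.

I_D = 3.82 mA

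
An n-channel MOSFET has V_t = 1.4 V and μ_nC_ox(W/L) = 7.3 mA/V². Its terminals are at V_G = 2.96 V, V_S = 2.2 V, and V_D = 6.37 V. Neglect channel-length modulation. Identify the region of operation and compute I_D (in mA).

V_GS = V_G − V_S = 2.96 − 2.2 = 0.76 V; V_DS = V_D − V_S = 6.37 − 2.2 = 4.17 V.
V_GS = 0.76 V < V_t = 1.4 V, so the transistor is in cutoff.

Cutoff; I_D = 0 mA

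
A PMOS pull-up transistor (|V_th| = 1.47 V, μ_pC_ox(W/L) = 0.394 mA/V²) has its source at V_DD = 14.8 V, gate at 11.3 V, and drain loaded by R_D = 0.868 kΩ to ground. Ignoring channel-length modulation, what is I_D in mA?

V_SG = V_DD − V_G = 14.8 − 11.3 = 3.5 V, so V_ov = 3.5 − 1.47 = 2.03 V.
Assume saturation: I_D = ½ k_p V_ov² = 0.5 × 0.394 × 2.03² = 0.812 mA, giving V_SD = V_DD − I_D R_D = 14.8 − 0.812 × 0.868 = 14.1 V.
V_SD = 14.1 V ≥ V_ov = 2.03 V, confirming saturation.

I_D = 0.812 mA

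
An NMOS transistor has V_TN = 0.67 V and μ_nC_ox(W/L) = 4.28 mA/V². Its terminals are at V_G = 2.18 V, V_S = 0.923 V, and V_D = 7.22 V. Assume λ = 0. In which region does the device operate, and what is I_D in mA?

Saturation; I_D = 0.737 mA

V_GS = V_G − V_S = 2.18 − 0.923 = 1.26 V; V_DS = V_D − V_S = 7.22 − 0.923 = 6.3 V.
V_ov = V_GS − V_TN = 1.26 − 0.67 = 0.587 V.
Since V_DS = 6.3 V ≥ V_ov = 0.587 V, the device is in saturation.
I_D = ½ k_n V_ov² = 0.5 × 4.28 × 0.587² = 0.737 mA.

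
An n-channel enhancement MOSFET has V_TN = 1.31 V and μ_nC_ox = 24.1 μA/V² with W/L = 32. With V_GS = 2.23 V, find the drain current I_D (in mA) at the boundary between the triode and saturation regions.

I_D = 0.326 mA

At the boundary V_DS = V_ov = V_GS − V_TN = 2.23 − 1.31 = 0.92 V.
k_n = μ_nC_ox · (W/L) = 0.7712 mA/V².
I_D = ½ k_n V_ov² = 0.5 × 0.7712 × 0.92² = 0.326 mA.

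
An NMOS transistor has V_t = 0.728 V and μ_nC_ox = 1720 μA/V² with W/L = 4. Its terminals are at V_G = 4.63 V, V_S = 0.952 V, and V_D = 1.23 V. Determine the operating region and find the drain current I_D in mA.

V_GS = V_G − V_S = 4.63 − 0.952 = 3.68 V; V_DS = V_D − V_S = 1.23 − 0.952 = 0.278 V.
k_n = μ_nC_ox · (W/L) = 6.88 mA/V².
V_ov = V_GS − V_t = 3.68 − 0.728 = 2.95 V.
Since V_DS = 0.278 V < V_ov = 2.95 V, the device is in the triode region.
I_D = k_n [V_ov · V_DS − ½ V_DS²] = 6.88 × [2.95 × 0.278 − 0.5 × 0.278²] = 5.38 mA.

Triode; I_D = 5.38 mA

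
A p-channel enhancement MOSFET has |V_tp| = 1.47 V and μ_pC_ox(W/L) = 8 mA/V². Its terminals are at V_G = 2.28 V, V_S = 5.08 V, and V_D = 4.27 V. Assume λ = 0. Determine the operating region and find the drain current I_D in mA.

Triode; I_D = 5.99 mA

V_SG = V_S − V_G = 5.08 − 2.28 = 2.8 V; V_SD = V_S − V_D = 5.08 − 4.27 = 0.81 V.
V_ov = V_SG − |V_tp| = 2.8 − 1.47 = 1.33 V.
Since V_SD = 0.81 V < V_ov = 1.33 V, the device is in the triode region.
I_D = k_p [V_ov · V_SD − ½ V_SD²] = 8 × [1.33 × 0.81 − 0.5 × 0.81²] = 5.99 mA.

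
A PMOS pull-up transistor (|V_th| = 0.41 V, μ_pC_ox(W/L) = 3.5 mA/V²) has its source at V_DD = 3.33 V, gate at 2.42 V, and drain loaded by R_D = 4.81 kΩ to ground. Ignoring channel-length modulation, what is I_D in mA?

I_D = 0.438 mA

V_SG = V_DD − V_G = 3.33 − 2.42 = 0.91 V, so V_ov = 0.91 − 0.41 = 0.5 V.
Assume saturation: I_D = ½ k_p V_ov² = 0.5 × 3.5 × 0.5² = 0.438 mA, giving V_SD = V_DD − I_D R_D = 3.33 − 0.438 × 4.81 = 1.23 V.
V_SD = 1.23 V ≥ V_ov = 0.5 V, confirming saturation.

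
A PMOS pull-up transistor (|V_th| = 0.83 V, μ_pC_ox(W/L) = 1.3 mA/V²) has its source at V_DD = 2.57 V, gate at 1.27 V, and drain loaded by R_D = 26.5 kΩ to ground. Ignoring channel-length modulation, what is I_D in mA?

I_D = 0.0901 mA

V_SG = V_DD − V_G = 2.57 − 1.27 = 1.3 V, so V_ov = 1.3 − 0.83 = 0.47 V.
Assume saturation: I_D = ½ k_p V_ov² = 0.5 × 1.3 × 0.47² = 0.144 mA, giving V_SD = V_DD − I_D R_D = 2.57 − 0.144 × 26.5 = -1.24 V.
But -1.24 V < V_ov = 0.47 V, so the device is actually in triode.
In triode I_D = k_p[V_ov V_SD − ½ V_SD²] and I_D = (V_DD − V_SD)/R_D. Equating: 17.2 V_SD² − 17.19 V_SD + 2.57 = 0, giving V_SD = 0.183 V (the root below V_ov).
I_D = (2.57 − 0.183) / 26.5 = 0.0901 mA.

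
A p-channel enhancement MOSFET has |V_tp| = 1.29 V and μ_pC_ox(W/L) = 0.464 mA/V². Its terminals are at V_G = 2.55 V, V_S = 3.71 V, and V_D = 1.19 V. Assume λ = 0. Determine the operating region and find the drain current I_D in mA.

V_SG = V_S − V_G = 3.71 − 2.55 = 1.16 V; V_SD = V_S − V_D = 3.71 − 1.19 = 2.52 V.
V_SG = 1.16 V < |V_tp| = 1.29 V, so the transistor is in cutoff.

Cutoff; I_D = 0 mA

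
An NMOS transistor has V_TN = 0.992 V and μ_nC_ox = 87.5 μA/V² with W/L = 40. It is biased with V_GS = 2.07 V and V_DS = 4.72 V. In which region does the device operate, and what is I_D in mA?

k_n = μ_nC_ox · (W/L) = 3.5 mA/V².
V_ov = V_GS − V_TN = 2.07 − 0.992 = 1.08 V.
Since V_DS = 4.72 V ≥ V_ov = 1.08 V, the device is in saturation.
I_D = ½ k_n V_ov² = 0.5 × 3.5 × 1.08² = 2.03 mA.

Saturation; I_D = 2.03 mA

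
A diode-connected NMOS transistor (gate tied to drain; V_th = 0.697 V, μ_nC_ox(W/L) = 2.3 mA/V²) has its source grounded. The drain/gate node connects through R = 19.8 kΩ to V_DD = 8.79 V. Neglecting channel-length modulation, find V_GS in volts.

With gate tied to drain, V_GS = V_DS ≥ V_GS − V_th, so the device is in saturation.
KCL at the drain: ½ k_n (V_GS − V_th)² = (V_DD − V_GS)/R.
Let x = V_GS − 0.697. Then 22.8 x² + x − 8.093 = 0, giving x = 0.575 V (positive root), so V_GS = 1.27 V.
I_D = (V_DD − V_GS)/R = (8.79 − 1.27) / 19.8 = 0.38 mA.

V_GS = 1.27 V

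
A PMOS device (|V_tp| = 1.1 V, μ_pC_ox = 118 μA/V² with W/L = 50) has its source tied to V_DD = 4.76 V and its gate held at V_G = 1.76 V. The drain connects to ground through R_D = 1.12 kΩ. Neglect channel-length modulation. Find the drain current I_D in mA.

I_D = 3.90 mA

V_SG = V_DD − V_G = 4.76 − 1.76 = 3 V, so V_ov = 3 − 1.1 = 1.9 V.
k_p = μ_pC_ox · (W/L) = 5.9 mA/V².
Assume saturation: I_D = ½ k_p V_ov² = 0.5 × 5.9 × 1.9² = 10.6 mA, giving V_SD = V_DD − I_D R_D = 4.76 − 10.6 × 1.12 = -7.17 V.
But -7.17 V < V_ov = 1.9 V, so the device is actually in triode.
In triode I_D = k_p[V_ov V_SD − ½ V_SD²] and I_D = (V_DD − V_SD)/R_D. Equating: 3.3 V_SD² − 13.56 V_SD + 4.76 = 0, giving V_SD = 0.388 V (the root below V_ov).
I_D = (4.76 − 0.388) / 1.12 = 3.9 mA.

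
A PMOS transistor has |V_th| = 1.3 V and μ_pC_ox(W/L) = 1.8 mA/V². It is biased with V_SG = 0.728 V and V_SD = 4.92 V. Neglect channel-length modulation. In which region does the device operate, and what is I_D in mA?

Cutoff; I_D = 0 mA

V_SG = 0.728 V < |V_th| = 1.3 V, so the transistor is in cutoff.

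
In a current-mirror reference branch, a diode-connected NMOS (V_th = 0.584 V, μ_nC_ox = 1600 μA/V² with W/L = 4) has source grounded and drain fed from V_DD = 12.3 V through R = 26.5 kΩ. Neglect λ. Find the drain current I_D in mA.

With gate tied to drain, V_GS = V_DS ≥ V_GS − V_th, so the device is in saturation.
k_n = μ_nC_ox · (W/L) = 6.4 mA/V².
KCL at the drain: ½ k_n (V_GS − V_th)² = (V_DD − V_GS)/R.
Let x = V_GS − 0.584. Then 84.8 x² + x − 11.72 = 0, giving x = 0.366 V (positive root), so V_GS = 0.95 V.
I_D = (V_DD − V_GS)/R = (12.3 − 0.95) / 26.5 = 0.428 mA.

I_D = 0.428 mA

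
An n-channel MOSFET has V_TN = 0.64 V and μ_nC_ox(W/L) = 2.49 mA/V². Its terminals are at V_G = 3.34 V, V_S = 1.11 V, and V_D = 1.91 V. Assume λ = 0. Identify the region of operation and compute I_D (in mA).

V_GS = V_G − V_S = 3.34 − 1.11 = 2.23 V; V_DS = V_D − V_S = 1.91 − 1.11 = 0.8 V.
V_ov = V_GS − V_TN = 2.23 − 0.64 = 1.59 V.
Since V_DS = 0.8 V < V_ov = 1.59 V, the device is in the triode region.
I_D = k_n [V_ov · V_DS − ½ V_DS²] = 2.49 × [1.59 × 0.8 − 0.5 × 0.8²] = 2.37 mA.

Triode; I_D = 2.37 mA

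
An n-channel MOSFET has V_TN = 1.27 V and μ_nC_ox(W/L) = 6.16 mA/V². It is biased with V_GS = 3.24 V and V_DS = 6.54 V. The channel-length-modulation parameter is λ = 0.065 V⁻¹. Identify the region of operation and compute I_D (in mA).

Saturation; I_D = 17.0 mA

V_ov = V_GS − V_TN = 3.24 − 1.27 = 1.97 V.
Since V_DS = 6.54 V ≥ V_ov = 1.97 V, the device is in saturation.
I_D = ½ k_n V_ov² (1 + λ V_DS) = 0.5 × 6.16 × 1.97² × (1 + 0.065 × 6.54) = 17 mA.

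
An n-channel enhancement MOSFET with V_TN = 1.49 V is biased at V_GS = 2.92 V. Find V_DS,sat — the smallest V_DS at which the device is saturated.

The boundary between triode and saturation is V_DS = V_GS − V_TN = V_ov.
V_ov = 2.92 − 1.49 = 1.43 V.

V_DS,sat = 1.43 V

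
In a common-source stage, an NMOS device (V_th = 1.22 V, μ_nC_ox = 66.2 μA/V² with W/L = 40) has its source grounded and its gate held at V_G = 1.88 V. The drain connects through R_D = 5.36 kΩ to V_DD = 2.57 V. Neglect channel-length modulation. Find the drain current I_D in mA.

I_D = 0.420 mA

V_GS = V_G = 1.88 V, so V_ov = 1.88 − 1.22 = 0.66 V.
k_n = μ_nC_ox · (W/L) = 2.648 mA/V².
Assume saturation: I_D = ½ k_n V_ov² = 0.5 × 2.648 × 0.66² = 0.577 mA, giving V_DS = V_DD − I_D R_D = 2.57 − 0.577 × 5.36 = -0.521 V.
But -0.521 V < V_ov = 0.66 V, so the device is actually in triode.
In triode I_D = k_n[V_ov V_DS − ½ V_DS²] and I_D = (V_DD − V_DS)/R_D. Equating: 7.1 V_DS² − 10.37 V_DS + 2.57 = 0, giving V_DS = 0.316 V (the root below V_ov).
I_D = (2.57 − 0.316) / 5.36 = 0.42 mA.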